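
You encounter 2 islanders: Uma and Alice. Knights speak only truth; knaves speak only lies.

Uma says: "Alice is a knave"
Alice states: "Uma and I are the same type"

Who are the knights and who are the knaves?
Uma is a knight.
Alice is a knave.

Verification:
- Uma (knight) says "Alice is a knave" - this is TRUE because Alice is a knave.
- Alice (knave) says "Uma and I are the same type" - this is FALSE (a lie) because Alice is a knave and Uma is a knight.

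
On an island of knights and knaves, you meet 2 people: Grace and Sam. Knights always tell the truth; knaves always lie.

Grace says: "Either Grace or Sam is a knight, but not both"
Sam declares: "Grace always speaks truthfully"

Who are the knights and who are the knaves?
Grace is a knave.
Sam is a knave.

Verification:
- Grace (knave) says "Either Grace or Sam is a knight, but not both" - this is FALSE (a lie) because Grace is a knave and Sam is a knave.
- Sam (knave) says "Grace always speaks truthfully" - this is FALSE (a lie) because Grace is a knave.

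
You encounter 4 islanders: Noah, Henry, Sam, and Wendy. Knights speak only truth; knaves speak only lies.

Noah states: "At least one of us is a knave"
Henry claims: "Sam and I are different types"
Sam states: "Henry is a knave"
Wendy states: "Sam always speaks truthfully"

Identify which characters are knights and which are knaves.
Noah is a knight.
Henry is a knight.
Sam is a knave.
Wendy is a knave.

Verification:
- Noah (knight) says "At least one of us is a knave" - this is TRUE because Sam and Wendy are knaves.
- Henry (knight) says "Sam and I are different types" - this is TRUE because Henry is a knight and Sam is a knave.
- Sam (knave) says "Henry is a knave" - this is FALSE (a lie) because Henry is a knight.
- Wendy (knave) says "Sam always speaks truthfully" - this is FALSE (a lie) because Sam is a knave.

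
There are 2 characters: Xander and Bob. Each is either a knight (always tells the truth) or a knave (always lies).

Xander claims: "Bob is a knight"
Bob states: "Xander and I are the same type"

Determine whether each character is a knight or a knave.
Xander is a knight.
Bob is a knight.

Verification:
- Xander (knight) says "Bob is a knight" - this is TRUE because Bob is a knight.
- Bob (knight) says "Xander and I are the same type" - this is TRUE because Bob is a knight and Xander is a knight.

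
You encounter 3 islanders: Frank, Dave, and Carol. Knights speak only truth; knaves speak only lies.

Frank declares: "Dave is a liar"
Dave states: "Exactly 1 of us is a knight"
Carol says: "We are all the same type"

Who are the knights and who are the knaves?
Frank is a knave.
Dave is a knight.
Carol is a knave.

Verification:
- Frank (knave) says "Dave is a liar" - this is FALSE (a lie) because Dave is a knight.
- Dave (knight) says "Exactly 1 of us is a knight" - this is TRUE because there are 1 knights.
- Carol (knave) says "We are all the same type" - this is FALSE (a lie) because Dave is a knight and Frank and Carol are knaves.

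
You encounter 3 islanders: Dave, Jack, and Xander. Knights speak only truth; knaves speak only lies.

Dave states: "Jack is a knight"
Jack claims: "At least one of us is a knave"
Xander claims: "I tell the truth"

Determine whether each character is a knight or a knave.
Dave is a knight.
Jack is a knight.
Xander is a knave.

Verification:
- Dave (knight) says "Jack is a knight" - this is TRUE because Jack is a knight.
- Jack (knight) says "At least one of us is a knave" - this is TRUE because Xander is a knave.
- Xander (knave) says "I tell the truth" - this is FALSE (a lie) because Xander is a knave.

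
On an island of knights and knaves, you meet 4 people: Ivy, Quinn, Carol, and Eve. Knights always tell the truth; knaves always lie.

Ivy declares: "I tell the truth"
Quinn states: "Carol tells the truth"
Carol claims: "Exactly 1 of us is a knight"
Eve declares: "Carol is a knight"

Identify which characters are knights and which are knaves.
Ivy is a knave.
Quinn is a knave.
Carol is a knave.
Eve is a knave.

Verification:
- Ivy (knave) says "I tell the truth" - this is FALSE (a lie) because Ivy is a knave.
- Quinn (knave) says "Carol tells the truth" - this is FALSE (a lie) because Carol is a knave.
- Carol (knave) says "Exactly 1 of us is a knight" - this is FALSE (a lie) because there are 0 knights.
- Eve (knave) says "Carol is a knight" - this is FALSE (a lie) because Carol is a knave.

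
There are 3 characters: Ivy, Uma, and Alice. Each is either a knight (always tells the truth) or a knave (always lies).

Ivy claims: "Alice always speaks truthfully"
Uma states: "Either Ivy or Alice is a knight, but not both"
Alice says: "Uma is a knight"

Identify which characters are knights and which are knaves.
Ivy is a knave.
Uma is a knave.
Alice is a knave.

Verification:
- Ivy (knave) says "Alice always speaks truthfully" - this is FALSE (a lie) because Alice is a knave.
- Uma (knave) says "Either Ivy or Alice is a knight, but not both" - this is FALSE (a lie) because Ivy is a knave and Alice is a knave.
- Alice (knave) says "Uma is a knight" - this is FALSE (a lie) because Uma is a knave.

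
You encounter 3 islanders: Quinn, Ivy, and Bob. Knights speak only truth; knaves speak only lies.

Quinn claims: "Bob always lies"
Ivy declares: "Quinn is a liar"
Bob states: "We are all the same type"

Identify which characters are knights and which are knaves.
Quinn is a knight.
Ivy is a knave.
Bob is a knave.

Verification:
- Quinn (knight) says "Bob always lies" - this is TRUE because Bob is a knave.
- Ivy (knave) says "Quinn is a liar" - this is FALSE (a lie) because Quinn is a knight.
- Bob (knave) says "We are all the same type" - this is FALSE (a lie) because Quinn is a knight and Ivy and Bob are knaves.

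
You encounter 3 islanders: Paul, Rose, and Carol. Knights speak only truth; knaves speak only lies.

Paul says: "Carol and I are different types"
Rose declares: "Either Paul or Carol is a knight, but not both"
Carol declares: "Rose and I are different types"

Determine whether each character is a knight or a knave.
Paul is a knave.
Rose is a knave.
Carol is a knave.

Verification:
- Paul (knave) says "Carol and I are different types" - this is FALSE (a lie) because Paul is a knave and Carol is a knave.
- Rose (knave) says "Either Paul or Carol is a knight, but not both" - this is FALSE (a lie) because Paul is a knave and Carol is a knave.
- Carol (knave) says "Rose and I are different types" - this is FALSE (a lie) because Carol is a knave and Rose is a knave.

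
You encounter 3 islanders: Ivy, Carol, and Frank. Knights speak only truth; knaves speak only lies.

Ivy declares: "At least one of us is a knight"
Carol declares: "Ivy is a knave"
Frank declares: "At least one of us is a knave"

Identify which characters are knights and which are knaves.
Ivy is a knight.
Carol is a knave.
Frank is a knight.

Verification:
- Ivy (knight) says "At least one of us is a knight" - this is TRUE because Ivy and Frank are knights.
- Carol (knave) says "Ivy is a knave" - this is FALSE (a lie) because Ivy is a knight.
- Frank (knight) says "At least one of us is a knave" - this is TRUE because Carol is a knave.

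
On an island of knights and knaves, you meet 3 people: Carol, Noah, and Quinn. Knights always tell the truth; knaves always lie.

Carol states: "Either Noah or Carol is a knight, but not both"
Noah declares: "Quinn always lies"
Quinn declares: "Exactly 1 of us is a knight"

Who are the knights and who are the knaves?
Carol is a knave.
Noah is a knave.
Quinn is a knight.

Verification:
- Carol (knave) says "Either Noah or Carol is a knight, but not both" - this is FALSE (a lie) because Noah is a knave and Carol is a knave.
- Noah (knave) says "Quinn always lies" - this is FALSE (a lie) because Quinn is a knight.
- Quinn (knight) says "Exactly 1 of us is a knight" - this is TRUE because there are 1 knights.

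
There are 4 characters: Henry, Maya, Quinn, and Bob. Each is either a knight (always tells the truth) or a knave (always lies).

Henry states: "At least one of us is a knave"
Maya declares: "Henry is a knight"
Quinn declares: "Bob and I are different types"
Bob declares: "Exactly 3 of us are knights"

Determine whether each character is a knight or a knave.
Henry is a knight.
Maya is a knight.
Quinn is a knave.
Bob is a knave.

Verification:
- Henry (knight) says "At least one of us is a knave" - this is TRUE because Quinn and Bob are knaves.
- Maya (knight) says "Henry is a knight" - this is TRUE because Henry is a knight.
- Quinn (knave) says "Bob and I are different types" - this is FALSE (a lie) because Quinn is a knave and Bob is a knave.
- Bob (knave) says "Exactly 3 of us are knights" - this is FALSE (a lie) because there are 2 knights.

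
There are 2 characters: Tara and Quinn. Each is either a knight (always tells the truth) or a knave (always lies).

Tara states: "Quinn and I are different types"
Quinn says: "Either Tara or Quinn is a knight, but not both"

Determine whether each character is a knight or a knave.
Tara is a knave.
Quinn is a knave.

Verification:
- Tara (knave) says "Quinn and I are different types" - this is FALSE (a lie) because Tara is a knave and Quinn is a knave.
- Quinn (knave) says "Either Tara or Quinn is a knight, but not both" - this is FALSE (a lie) because Tara is a knave and Quinn is a knave.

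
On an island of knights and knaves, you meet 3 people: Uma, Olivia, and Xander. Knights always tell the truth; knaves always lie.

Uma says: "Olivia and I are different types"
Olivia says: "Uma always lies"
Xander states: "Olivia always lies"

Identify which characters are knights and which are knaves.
Uma is a knight.
Olivia is a knave.
Xander is a knight.

Verification:
- Uma (knight) says "Olivia and I are different types" - this is TRUE because Uma is a knight and Olivia is a knave.
- Olivia (knave) says "Uma always lies" - this is FALSE (a lie) because Uma is a knight.
- Xander (knight) says "Olivia always lies" - this is TRUE because Olivia is a knave.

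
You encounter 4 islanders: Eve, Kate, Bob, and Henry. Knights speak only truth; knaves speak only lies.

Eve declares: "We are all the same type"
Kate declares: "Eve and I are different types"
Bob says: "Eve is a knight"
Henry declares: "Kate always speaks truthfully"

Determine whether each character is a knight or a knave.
Eve is a knave.
Kate is a knight.
Bob is a knave.
Henry is a knight.

Verification:
- Eve (knave) says "We are all the same type" - this is FALSE (a lie) because Kate and Henry are knights and Eve and Bob are knaves.
- Kate (knight) says "Eve and I are different types" - this is TRUE because Kate is a knight and Eve is a knave.
- Bob (knave) says "Eve is a knight" - this is FALSE (a lie) because Eve is a knave.
- Henry (knight) says "Kate always speaks truthfully" - this is TRUE because Kate is a knight.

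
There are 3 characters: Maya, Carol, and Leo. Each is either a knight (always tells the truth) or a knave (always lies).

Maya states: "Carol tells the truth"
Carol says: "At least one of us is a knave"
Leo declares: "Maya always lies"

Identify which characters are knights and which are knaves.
Maya is a knight.
Carol is a knight.
Leo is a knave.

Verification:
- Maya (knight) says "Carol tells the truth" - this is TRUE because Carol is a knight.
- Carol (knight) says "At least one of us is a knave" - this is TRUE because Leo is a knave.
- Leo (knave) says "Maya always lies" - this is FALSE (a lie) because Maya is a knight.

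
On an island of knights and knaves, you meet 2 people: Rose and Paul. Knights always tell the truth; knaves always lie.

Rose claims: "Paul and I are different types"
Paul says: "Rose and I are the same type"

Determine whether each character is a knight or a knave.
Rose is a knight.
Paul is a knave.

Verification:
- Rose (knight) says "Paul and I are different types" - this is TRUE because Rose is a knight and Paul is a knave.
- Paul (knave) says "Rose and I are the same type" - this is FALSE (a lie) because Paul is a knave and Rose is a knight.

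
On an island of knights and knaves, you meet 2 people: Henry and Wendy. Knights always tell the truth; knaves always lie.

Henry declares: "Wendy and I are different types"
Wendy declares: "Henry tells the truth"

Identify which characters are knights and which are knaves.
Henry is a knave.
Wendy is a knave.

Verification:
- Henry (knave) says "Wendy and I are different types" - this is FALSE (a lie) because Henry is a knave and Wendy is a knave.
- Wendy (knave) says "Henry tells the truth" - this is FALSE (a lie) because Henry is a knave.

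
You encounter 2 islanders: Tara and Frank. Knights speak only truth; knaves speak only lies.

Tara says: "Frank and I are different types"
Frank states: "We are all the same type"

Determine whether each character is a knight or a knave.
Tara is a knight.
Frank is a knave.

Verification:
- Tara (knight) says "Frank and I are different types" - this is TRUE because Tara is a knight and Frank is a knave.
- Frank (knave) says "We are all the same type" - this is FALSE (a lie) because Tara is a knight and Frank is a knave.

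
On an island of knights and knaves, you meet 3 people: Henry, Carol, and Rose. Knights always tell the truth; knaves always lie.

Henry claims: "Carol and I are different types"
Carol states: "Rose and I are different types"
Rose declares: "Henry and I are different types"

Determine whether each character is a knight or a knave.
Henry is a knave.
Carol is a knave.
Rose is a knave.

Verification:
- Henry (knave) says "Carol and I are different types" - this is FALSE (a lie) because Henry is a knave and Carol is a knave.
- Carol (knave) says "Rose and I are different types" - this is FALSE (a lie) because Carol is a knave and Rose is a knave.
- Rose (knave) says "Henry and I are different types" - this is FALSE (a lie) because Rose is a knave and Henry is a knave.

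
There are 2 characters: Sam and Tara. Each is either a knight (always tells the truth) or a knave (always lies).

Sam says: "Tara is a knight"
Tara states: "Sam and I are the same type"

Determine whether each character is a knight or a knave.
Sam is a knight.
Tara is a knight.

Verification:
- Sam (knight) says "Tara is a knight" - this is TRUE because Tara is a knight.
- Tara (knight) says "Sam and I are the same type" - this is TRUE because Tara is a knight and Sam is a knight.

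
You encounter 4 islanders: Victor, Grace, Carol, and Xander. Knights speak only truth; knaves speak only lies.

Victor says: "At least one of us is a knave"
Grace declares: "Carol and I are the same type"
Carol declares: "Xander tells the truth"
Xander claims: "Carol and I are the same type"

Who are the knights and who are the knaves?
Victor is a knight.
Grace is a knave.
Carol is a knight.
Xander is a knight.

Verification:
- Victor (knight) says "At least one of us is a knave" - this is TRUE because Grace is a knave.
- Grace (knave) says "Carol and I are the same type" - this is FALSE (a lie) because Grace is a knave and Carol is a knight.
- Carol (knight) says "Xander tells the truth" - this is TRUE because Xander is a knight.
- Xander (knight) says "Carol and I are the same type" - this is TRUE because Xander is a knight and Carol is a knight.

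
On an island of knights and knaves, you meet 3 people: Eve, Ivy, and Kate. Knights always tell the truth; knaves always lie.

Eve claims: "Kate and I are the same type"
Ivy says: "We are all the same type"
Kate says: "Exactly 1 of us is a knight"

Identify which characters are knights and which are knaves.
Eve is a knave.
Ivy is a knave.
Kate is a knight.

Verification:
- Eve (knave) says "Kate and I are the same type" - this is FALSE (a lie) because Eve is a knave and Kate is a knight.
- Ivy (knave) says "We are all the same type" - this is FALSE (a lie) because Kate is a knight and Eve and Ivy are knaves.
- Kate (knight) says "Exactly 1 of us is a knight" - this is TRUE because there are 1 knights.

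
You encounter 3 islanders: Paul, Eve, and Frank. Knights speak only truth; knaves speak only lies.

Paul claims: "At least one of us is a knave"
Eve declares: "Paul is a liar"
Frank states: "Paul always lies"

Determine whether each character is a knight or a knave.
Paul is a knight.
Eve is a knave.
Frank is a knave.

Verification:
- Paul (knight) says "At least one of us is a knave" - this is TRUE because Eve and Frank are knaves.
- Eve (knave) says "Paul is a liar" - this is FALSE (a lie) because Paul is a knight.
- Frank (knave) says "Paul always lies" - this is FALSE (a lie) because Paul is a knight.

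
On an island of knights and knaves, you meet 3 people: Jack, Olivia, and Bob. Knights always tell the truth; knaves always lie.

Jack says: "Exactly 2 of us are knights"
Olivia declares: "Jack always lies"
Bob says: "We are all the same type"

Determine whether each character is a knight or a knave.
Jack is a knave.
Olivia is a knight.
Bob is a knave.

Verification:
- Jack (knave) says "Exactly 2 of us are knights" - this is FALSE (a lie) because there are 1 knights.
- Olivia (knight) says "Jack always lies" - this is TRUE because Jack is a knave.
- Bob (knave) says "We are all the same type" - this is FALSE (a lie) because Olivia is a knight and Jack and Bob are knaves.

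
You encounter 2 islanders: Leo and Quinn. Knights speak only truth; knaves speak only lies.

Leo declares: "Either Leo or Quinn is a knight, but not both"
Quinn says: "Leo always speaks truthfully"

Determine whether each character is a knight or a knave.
Leo is a knave.
Quinn is a knave.

Verification:
- Leo (knave) says "Either Leo or Quinn is a knight, but not both" - this is FALSE (a lie) because Leo is a knave and Quinn is a knave.
- Quinn (knave) says "Leo always speaks truthfully" - this is FALSE (a lie) because Leo is a knave.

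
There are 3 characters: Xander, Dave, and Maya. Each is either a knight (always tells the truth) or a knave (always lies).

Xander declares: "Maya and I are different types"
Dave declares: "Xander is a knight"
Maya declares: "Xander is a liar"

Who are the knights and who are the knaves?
Xander is a knight.
Dave is a knight.
Maya is a knave.

Verification:
- Xander (knight) says "Maya and I are different types" - this is TRUE because Xander is a knight and Maya is a knave.
- Dave (knight) says "Xander is a knight" - this is TRUE because Xander is a knight.
- Maya (knave) says "Xander is a liar" - this is FALSE (a lie) because Xander is a knight.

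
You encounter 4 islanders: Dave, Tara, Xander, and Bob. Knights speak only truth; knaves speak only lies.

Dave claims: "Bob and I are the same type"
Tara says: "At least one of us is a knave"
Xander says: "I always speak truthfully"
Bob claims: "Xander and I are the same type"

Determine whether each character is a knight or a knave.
Dave is a knave.
Tara is a knight.
Xander is a knight.
Bob is a knight.

Verification:
- Dave (knave) says "Bob and I are the same type" - this is FALSE (a lie) because Dave is a knave and Bob is a knight.
- Tara (knight) says "At least one of us is a knave" - this is TRUE because Dave is a knave.
- Xander (knight) says "I always speak truthfully" - this is TRUE because Xander is a knight.
- Bob (knight) says "Xander and I are the same type" - this is TRUE because Bob is a knight and Xander is a knight.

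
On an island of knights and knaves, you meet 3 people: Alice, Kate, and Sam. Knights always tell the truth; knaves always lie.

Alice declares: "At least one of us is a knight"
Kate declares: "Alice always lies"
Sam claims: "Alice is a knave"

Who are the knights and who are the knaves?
Alice is a knight.
Kate is a knave.
Sam is a knave.

Verification:
- Alice (knight) says "At least one of us is a knight" - this is TRUE because Alice is a knight.
- Kate (knave) says "Alice always lies" - this is FALSE (a lie) because Alice is a knight.
- Sam (knave) says "Alice is a knave" - this is FALSE (a lie) because Alice is a knight.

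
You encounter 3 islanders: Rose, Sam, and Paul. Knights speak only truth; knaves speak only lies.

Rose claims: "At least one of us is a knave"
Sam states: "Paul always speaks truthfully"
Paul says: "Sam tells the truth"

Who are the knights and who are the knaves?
Rose is a knight.
Sam is a knave.
Paul is a knave.

Verification:
- Rose (knight) says "At least one of us is a knave" - this is TRUE because Sam and Paul are knaves.
- Sam (knave) says "Paul always speaks truthfully" - this is FALSE (a lie) because Paul is a knave.
- Paul (knave) says "Sam tells the truth" - this is FALSE (a lie) because Sam is a knave.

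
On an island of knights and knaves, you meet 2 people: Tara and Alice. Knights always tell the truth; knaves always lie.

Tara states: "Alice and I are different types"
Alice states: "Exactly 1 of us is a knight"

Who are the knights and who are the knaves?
Tara is a knave.
Alice is a knave.

Verification:
- Tara (knave) says "Alice and I are different types" - this is FALSE (a lie) because Tara is a knave and Alice is a knave.
- Alice (knave) says "Exactly 1 of us is a knight" - this is FALSE (a lie) because there are 0 knights.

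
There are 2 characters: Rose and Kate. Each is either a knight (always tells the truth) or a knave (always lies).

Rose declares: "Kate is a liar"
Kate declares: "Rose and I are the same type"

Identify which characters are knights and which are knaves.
Rose is a knight.
Kate is a knave.

Verification:
- Rose (knight) says "Kate is a liar" - this is TRUE because Kate is a knave.
- Kate (knave) says "Rose and I are the same type" - this is FALSE (a lie) because Kate is a knave and Rose is a knight.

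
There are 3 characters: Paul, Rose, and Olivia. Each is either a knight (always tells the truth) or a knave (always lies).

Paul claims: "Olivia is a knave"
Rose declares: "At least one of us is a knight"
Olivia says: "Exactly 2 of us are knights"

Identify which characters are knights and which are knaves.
Paul is a knave.
Rose is a knight.
Olivia is a knight.

Verification:
- Paul (knave) says "Olivia is a knave" - this is FALSE (a lie) because Olivia is a knight.
- Rose (knight) says "At least one of us is a knight" - this is TRUE because Rose and Olivia are knights.
- Olivia (knight) says "Exactly 2 of us are knights" - this is TRUE because there are 2 knights.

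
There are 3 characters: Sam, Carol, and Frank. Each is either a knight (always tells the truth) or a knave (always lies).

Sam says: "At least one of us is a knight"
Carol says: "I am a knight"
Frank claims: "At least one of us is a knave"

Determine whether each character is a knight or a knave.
Sam is a knight.
Carol is a knave.
Frank is a knight.

Verification:
- Sam (knight) says "At least one of us is a knight" - this is TRUE because Sam and Frank are knights.
- Carol (knave) says "I am a knight" - this is FALSE (a lie) because Carol is a knave.
- Frank (knight) says "At least one of us is a knave" - this is TRUE because Carol is a knave.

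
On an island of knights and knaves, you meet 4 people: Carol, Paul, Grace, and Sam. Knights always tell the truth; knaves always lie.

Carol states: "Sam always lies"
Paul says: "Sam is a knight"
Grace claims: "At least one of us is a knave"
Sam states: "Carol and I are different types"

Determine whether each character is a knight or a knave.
Carol is a knave.
Paul is a knight.
Grace is a knight.
Sam is a knight.

Verification:
- Carol (knave) says "Sam always lies" - this is FALSE (a lie) because Sam is a knight.
- Paul (knight) says "Sam is a knight" - this is TRUE because Sam is a knight.
- Grace (knight) says "At least one of us is a knave" - this is TRUE because Carol is a knave.
- Sam (knight) says "Carol and I are different types" - this is TRUE because Sam is a knight and Carol is a knave.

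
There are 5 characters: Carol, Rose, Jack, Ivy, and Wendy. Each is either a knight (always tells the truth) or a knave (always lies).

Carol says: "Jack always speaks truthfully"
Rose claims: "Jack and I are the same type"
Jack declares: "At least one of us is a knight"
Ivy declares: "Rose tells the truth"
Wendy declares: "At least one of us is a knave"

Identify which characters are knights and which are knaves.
Carol is a knight.
Rose is a knave.
Jack is a knight.
Ivy is a knave.
Wendy is a knight.

Verification:
- Carol (knight) says "Jack always speaks truthfully" - this is TRUE because Jack is a knight.
- Rose (knave) says "Jack and I are the same type" - this is FALSE (a lie) because Rose is a knave and Jack is a knight.
- Jack (knight) says "At least one of us is a knight" - this is TRUE because Carol, Jack, and Wendy are knights.
- Ivy (knave) says "Rose tells the truth" - this is FALSE (a lie) because Rose is a knave.
- Wendy (knight) says "At least one of us is a knave" - this is TRUE because Rose and Ivy are knaves.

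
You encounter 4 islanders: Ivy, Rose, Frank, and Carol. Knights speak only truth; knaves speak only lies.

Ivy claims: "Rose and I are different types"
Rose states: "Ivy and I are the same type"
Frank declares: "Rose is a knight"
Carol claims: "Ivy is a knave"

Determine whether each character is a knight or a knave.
Ivy is a knight.
Rose is a knave.
Frank is a knave.
Carol is a knave.

Verification:
- Ivy (knight) says "Rose and I are different types" - this is TRUE because Ivy is a knight and Rose is a knave.
- Rose (knave) says "Ivy and I are the same type" - this is FALSE (a lie) because Rose is a knave and Ivy is a knight.
- Frank (knave) says "Rose is a knight" - this is FALSE (a lie) because Rose is a knave.
- Carol (knave) says "Ivy is a knave" - this is FALSE (a lie) because Ivy is a knight.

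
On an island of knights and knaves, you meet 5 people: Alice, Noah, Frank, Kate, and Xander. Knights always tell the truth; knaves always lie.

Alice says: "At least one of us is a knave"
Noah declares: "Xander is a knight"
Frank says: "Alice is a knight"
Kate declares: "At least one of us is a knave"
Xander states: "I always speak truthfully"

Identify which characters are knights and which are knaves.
Alice is a knight.
Noah is a knave.
Frank is a knight.
Kate is a knight.
Xander is a knave.

Verification:
- Alice (knight) says "At least one of us is a knave" - this is TRUE because Noah and Xander are knaves.
- Noah (knave) says "Xander is a knight" - this is FALSE (a lie) because Xander is a knave.
- Frank (knight) says "Alice is a knight" - this is TRUE because Alice is a knight.
- Kate (knight) says "At least one of us is a knave" - this is TRUE because Noah and Xander are knaves.
- Xander (knave) says "I always speak truthfully" - this is FALSE (a lie) because Xander is a knave.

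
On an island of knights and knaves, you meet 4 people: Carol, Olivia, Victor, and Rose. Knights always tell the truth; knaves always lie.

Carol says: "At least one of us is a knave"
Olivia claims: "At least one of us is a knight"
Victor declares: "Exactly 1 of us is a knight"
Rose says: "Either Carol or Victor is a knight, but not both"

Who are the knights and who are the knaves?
Carol is a knight.
Olivia is a knight.
Victor is a knave.
Rose is a knight.

Verification:
- Carol (knight) says "At least one of us is a knave" - this is TRUE because Victor is a knave.
- Olivia (knight) says "At least one of us is a knight" - this is TRUE because Carol, Olivia, and Rose are knights.
- Victor (knave) says "Exactly 1 of us is a knight" - this is FALSE (a lie) because there are 3 knights.
- Rose (knight) says "Either Carol or Victor is a knight, but not both" - this is TRUE because Carol is a knight and Victor is a knave.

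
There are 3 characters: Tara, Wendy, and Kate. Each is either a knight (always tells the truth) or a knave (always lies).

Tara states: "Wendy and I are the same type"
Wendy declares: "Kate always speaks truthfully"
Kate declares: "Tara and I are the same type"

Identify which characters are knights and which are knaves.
Tara is a knight.
Wendy is a knight.
Kate is a knight.

Verification:
- Tara (knight) says "Wendy and I are the same type" - this is TRUE because Tara is a knight and Wendy is a knight.
- Wendy (knight) says "Kate always speaks truthfully" - this is TRUE because Kate is a knight.
- Kate (knight) says "Tara and I are the same type" - this is TRUE because Kate is a knight and Tara is a knight.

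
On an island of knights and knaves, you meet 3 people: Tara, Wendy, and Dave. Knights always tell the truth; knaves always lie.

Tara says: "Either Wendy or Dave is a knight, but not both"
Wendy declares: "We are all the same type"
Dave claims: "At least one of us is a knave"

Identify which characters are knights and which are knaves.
Tara is a knight.
Wendy is a knave.
Dave is a knight.

Verification:
- Tara (knight) says "Either Wendy or Dave is a knight, but not both" - this is TRUE because Wendy is a knave and Dave is a knight.
- Wendy (knave) says "We are all the same type" - this is FALSE (a lie) because Tara and Dave are knights and Wendy is a knave.
- Dave (knight) says "At least one of us is a knave" - this is TRUE because Wendy is a knave.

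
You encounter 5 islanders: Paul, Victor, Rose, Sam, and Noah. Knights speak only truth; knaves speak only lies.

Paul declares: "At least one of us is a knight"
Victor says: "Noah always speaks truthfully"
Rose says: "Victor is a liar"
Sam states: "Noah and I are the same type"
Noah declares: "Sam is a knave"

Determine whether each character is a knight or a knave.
Paul is a knight.
Victor is a knight.
Rose is a knave.
Sam is a knave.
Noah is a knight.

Verification:
- Paul (knight) says "At least one of us is a knight" - this is TRUE because Paul, Victor, and Noah are knights.
- Victor (knight) says "Noah always speaks truthfully" - this is TRUE because Noah is a knight.
- Rose (knave) says "Victor is a liar" - this is FALSE (a lie) because Victor is a knight.
- Sam (knave) says "Noah and I are the same type" - this is FALSE (a lie) because Sam is a knave and Noah is a knight.
- Noah (knight) says "Sam is a knave" - this is TRUE because Sam is a knave.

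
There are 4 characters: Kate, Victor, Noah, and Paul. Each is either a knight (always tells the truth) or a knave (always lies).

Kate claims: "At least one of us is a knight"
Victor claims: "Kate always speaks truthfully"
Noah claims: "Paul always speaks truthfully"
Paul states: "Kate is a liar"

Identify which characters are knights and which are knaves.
Kate is a knight.
Victor is a knight.
Noah is a knave.
Paul is a knave.

Verification:
- Kate (knight) says "At least one of us is a knight" - this is TRUE because Kate and Victor are knights.
- Victor (knight) says "Kate always speaks truthfully" - this is TRUE because Kate is a knight.
- Noah (knave) says "Paul always speaks truthfully" - this is FALSE (a lie) because Paul is a knave.
- Paul (knave) says "Kate is a liar" - this is FALSE (a lie) because Kate is a knight.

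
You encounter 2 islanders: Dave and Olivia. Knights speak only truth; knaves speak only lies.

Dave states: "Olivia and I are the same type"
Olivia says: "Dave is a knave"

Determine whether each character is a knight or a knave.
Dave is a knave.
Olivia is a knight.

Verification:
- Dave (knave) says "Olivia and I are the same type" - this is FALSE (a lie) because Dave is a knave and Olivia is a knight.
- Olivia (knight) says "Dave is a knave" - this is TRUE because Dave is a knave.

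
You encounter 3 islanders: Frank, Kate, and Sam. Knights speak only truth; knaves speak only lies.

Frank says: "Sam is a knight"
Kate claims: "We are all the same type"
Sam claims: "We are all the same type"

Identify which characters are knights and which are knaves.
Frank is a knight.
Kate is a knight.
Sam is a knight.

Verification:
- Frank (knight) says "Sam is a knight" - this is TRUE because Sam is a knight.
- Kate (knight) says "We are all the same type" - this is TRUE because Frank, Kate, and Sam are knights.
- Sam (knight) says "We are all the same type" - this is TRUE because Frank, Kate, and Sam are knights.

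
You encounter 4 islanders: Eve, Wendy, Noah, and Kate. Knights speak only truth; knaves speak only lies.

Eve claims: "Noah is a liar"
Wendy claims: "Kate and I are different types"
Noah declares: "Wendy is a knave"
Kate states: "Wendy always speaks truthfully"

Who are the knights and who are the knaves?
Eve is a knave.
Wendy is a knave.
Noah is a knight.
Kate is a knave.

Verification:
- Eve (knave) says "Noah is a liar" - this is FALSE (a lie) because Noah is a knight.
- Wendy (knave) says "Kate and I are different types" - this is FALSE (a lie) because Wendy is a knave and Kate is a knave.
- Noah (knight) says "Wendy is a knave" - this is TRUE because Wendy is a knave.
- Kate (knave) says "Wendy always speaks truthfully" - this is FALSE (a lie) because Wendy is a knave.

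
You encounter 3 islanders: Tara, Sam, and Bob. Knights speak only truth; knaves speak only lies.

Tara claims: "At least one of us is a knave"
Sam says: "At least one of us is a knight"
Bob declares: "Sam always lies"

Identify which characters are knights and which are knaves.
Tara is a knight.
Sam is a knight.
Bob is a knave.

Verification:
- Tara (knight) says "At least one of us is a knave" - this is TRUE because Bob is a knave.
- Sam (knight) says "At least one of us is a knight" - this is TRUE because Tara and Sam are knights.
- Bob (knave) says "Sam always lies" - this is FALSE (a lie) because Sam is a knight.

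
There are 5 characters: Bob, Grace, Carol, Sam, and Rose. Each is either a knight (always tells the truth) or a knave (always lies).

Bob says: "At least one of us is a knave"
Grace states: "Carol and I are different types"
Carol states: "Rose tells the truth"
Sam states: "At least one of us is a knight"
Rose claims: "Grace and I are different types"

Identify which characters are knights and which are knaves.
Bob is a knight.
Grace is a knave.
Carol is a knave.
Sam is a knight.
Rose is a knave.

Verification:
- Bob (knight) says "At least one of us is a knave" - this is TRUE because Grace, Carol, and Rose are knaves.
- Grace (knave) says "Carol and I are different types" - this is FALSE (a lie) because Grace is a knave and Carol is a knave.
- Carol (knave) says "Rose tells the truth" - this is FALSE (a lie) because Rose is a knave.
- Sam (knight) says "At least one of us is a knight" - this is TRUE because Bob and Sam are knights.
- Rose (knave) says "Grace and I are different types" - this is FALSE (a lie) because Rose is a knave and Grace is a knave.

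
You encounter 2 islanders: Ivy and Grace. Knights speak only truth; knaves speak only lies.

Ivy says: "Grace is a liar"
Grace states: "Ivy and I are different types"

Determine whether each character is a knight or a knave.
Ivy is a knave.
Grace is a knight.

Verification:
- Ivy (knave) says "Grace is a liar" - this is FALSE (a lie) because Grace is a knight.
- Grace (knight) says "Ivy and I are different types" - this is TRUE because Grace is a knight and Ivy is a knave.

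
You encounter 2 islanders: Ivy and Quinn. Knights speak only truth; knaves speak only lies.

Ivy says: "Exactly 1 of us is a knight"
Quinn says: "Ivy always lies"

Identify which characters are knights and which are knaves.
Ivy is a knight.
Quinn is a knave.

Verification:
- Ivy (knight) says "Exactly 1 of us is a knight" - this is TRUE because there are 1 knights.
- Quinn (knave) says "Ivy always lies" - this is FALSE (a lie) because Ivy is a knight.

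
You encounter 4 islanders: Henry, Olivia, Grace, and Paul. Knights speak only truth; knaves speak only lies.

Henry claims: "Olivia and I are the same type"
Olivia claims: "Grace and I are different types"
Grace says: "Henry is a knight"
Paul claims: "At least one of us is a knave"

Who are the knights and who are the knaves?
Henry is a knave.
Olivia is a knight.
Grace is a knave.
Paul is a knight.

Verification:
- Henry (knave) says "Olivia and I are the same type" - this is FALSE (a lie) because Henry is a knave and Olivia is a knight.
- Olivia (knight) says "Grace and I are different types" - this is TRUE because Olivia is a knight and Grace is a knave.
- Grace (knave) says "Henry is a knight" - this is FALSE (a lie) because Henry is a knave.
- Paul (knight) says "At least one of us is a knave" - this is TRUE because Henry and Grace are knaves.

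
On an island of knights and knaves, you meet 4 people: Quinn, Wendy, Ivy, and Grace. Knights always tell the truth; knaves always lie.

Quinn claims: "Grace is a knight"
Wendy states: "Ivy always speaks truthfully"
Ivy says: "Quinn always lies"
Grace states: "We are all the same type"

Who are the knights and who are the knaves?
Quinn is a knave.
Wendy is a knight.
Ivy is a knight.
Grace is a knave.

Verification:
- Quinn (knave) says "Grace is a knight" - this is FALSE (a lie) because Grace is a knave.
- Wendy (knight) says "Ivy always speaks truthfully" - this is TRUE because Ivy is a knight.
- Ivy (knight) says "Quinn always lies" - this is TRUE because Quinn is a knave.
- Grace (knave) says "We are all the same type" - this is FALSE (a lie) because Wendy and Ivy are knights and Quinn and Grace are knaves.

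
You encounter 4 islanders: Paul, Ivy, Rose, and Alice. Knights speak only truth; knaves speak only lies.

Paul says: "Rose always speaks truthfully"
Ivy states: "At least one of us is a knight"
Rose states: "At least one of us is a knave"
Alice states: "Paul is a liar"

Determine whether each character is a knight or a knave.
Paul is a knight.
Ivy is a knight.
Rose is a knight.
Alice is a knave.

Verification:
- Paul (knight) says "Rose always speaks truthfully" - this is TRUE because Rose is a knight.
- Ivy (knight) says "At least one of us is a knight" - this is TRUE because Paul, Ivy, and Rose are knights.
- Rose (knight) says "At least one of us is a knave" - this is TRUE because Alice is a knave.
- Alice (knave) says "Paul is a liar" - this is FALSE (a lie) because Paul is a knight.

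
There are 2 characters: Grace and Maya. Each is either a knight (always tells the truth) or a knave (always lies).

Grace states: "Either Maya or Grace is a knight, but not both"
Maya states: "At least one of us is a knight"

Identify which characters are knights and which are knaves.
Grace is a knave.
Maya is a knave.

Verification:
- Grace (knave) says "Either Maya or Grace is a knight, but not both" - this is FALSE (a lie) because Maya is a knave and Grace is a knave.
- Maya (knave) says "At least one of us is a knight" - this is FALSE (a lie) because no one is a knight.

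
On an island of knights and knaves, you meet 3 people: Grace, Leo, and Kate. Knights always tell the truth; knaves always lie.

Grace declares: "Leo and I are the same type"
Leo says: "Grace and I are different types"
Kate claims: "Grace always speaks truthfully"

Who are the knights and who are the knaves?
Grace is a knave.
Leo is a knight.
Kate is a knave.

Verification:
- Grace (knave) says "Leo and I are the same type" - this is FALSE (a lie) because Grace is a knave and Leo is a knight.
- Leo (knight) says "Grace and I are different types" - this is TRUE because Leo is a knight and Grace is a knave.
- Kate (knave) says "Grace always speaks truthfully" - this is FALSE (a lie) because Grace is a knave.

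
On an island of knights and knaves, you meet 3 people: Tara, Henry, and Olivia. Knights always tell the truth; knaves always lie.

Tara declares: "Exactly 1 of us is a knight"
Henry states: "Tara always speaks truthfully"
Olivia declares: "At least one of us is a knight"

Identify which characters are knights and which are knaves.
Tara is a knave.
Henry is a knave.
Olivia is a knave.

Verification:
- Tara (knave) says "Exactly 1 of us is a knight" - this is FALSE (a lie) because there are 0 knights.
- Henry (knave) says "Tara always speaks truthfully" - this is FALSE (a lie) because Tara is a knave.
- Olivia (knave) says "At least one of us is a knight" - this is FALSE (a lie) because no one is a knight.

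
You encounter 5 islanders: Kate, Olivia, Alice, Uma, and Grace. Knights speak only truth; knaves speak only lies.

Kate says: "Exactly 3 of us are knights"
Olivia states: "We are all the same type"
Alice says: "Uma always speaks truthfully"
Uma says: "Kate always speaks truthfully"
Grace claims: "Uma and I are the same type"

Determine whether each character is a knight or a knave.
Kate is a knight.
Olivia is a knave.
Alice is a knight.
Uma is a knight.
Grace is a knave.

Verification:
- Kate (knight) says "Exactly 3 of us are knights" - this is TRUE because there are 3 knights.
- Olivia (knave) says "We are all the same type" - this is FALSE (a lie) because Kate, Alice, and Uma are knights and Olivia and Grace are knaves.
- Alice (knight) says "Uma always speaks truthfully" - this is TRUE because Uma is a knight.
- Uma (knight) says "Kate always speaks truthfully" - this is TRUE because Kate is a knight.
- Grace (knave) says "Uma and I are the same type" - this is FALSE (a lie) because Grace is a knave and Uma is a knight.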